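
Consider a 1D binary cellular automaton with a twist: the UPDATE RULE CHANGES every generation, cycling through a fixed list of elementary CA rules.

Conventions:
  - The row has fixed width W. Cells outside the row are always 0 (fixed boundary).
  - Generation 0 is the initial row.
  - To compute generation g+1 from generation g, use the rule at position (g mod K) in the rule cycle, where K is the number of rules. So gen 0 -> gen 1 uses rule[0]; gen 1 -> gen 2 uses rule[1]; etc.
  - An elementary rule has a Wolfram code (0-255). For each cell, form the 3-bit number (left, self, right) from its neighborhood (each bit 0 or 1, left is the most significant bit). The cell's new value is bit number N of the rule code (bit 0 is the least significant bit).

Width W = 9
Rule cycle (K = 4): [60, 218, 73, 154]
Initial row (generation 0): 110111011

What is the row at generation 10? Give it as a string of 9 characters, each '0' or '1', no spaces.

Gen 0: 110111011
Gen 1 (rule 60): 101100110
Gen 2 (rule 218): 001111111
Gen 3 (rule 73): 101000001
Gen 4 (rule 154): 000100010
Gen 5 (rule 60): 000110011
Gen 6 (rule 218): 001111111
Gen 7 (rule 73): 101000001
Gen 8 (rule 154): 000100010
Gen 9 (rule 60): 000110011
Gen 10 (rule 218): 001111111

Answer: 001111111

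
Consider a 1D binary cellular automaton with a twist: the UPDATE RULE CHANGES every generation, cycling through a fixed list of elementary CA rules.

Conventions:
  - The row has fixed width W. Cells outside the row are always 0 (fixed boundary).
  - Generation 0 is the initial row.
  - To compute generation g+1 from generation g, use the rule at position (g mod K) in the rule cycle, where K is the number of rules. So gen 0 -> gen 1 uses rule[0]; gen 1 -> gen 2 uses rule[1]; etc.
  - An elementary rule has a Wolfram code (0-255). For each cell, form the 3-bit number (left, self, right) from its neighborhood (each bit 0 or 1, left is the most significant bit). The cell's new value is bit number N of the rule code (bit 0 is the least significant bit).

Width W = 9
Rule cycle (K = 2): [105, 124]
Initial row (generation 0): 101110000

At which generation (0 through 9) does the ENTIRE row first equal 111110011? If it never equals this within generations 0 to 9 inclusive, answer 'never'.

Gen 0: 101110000
Gen 1 (rule 105): 011010111
Gen 2 (rule 124): 011111101
Gen 3 (rule 105): 010000110
Gen 4 (rule 124): 011000111
Gen 5 (rule 105): 011010101
Gen 6 (rule 124): 011111111
Gen 7 (rule 105): 010000001
Gen 8 (rule 124): 011000001
Gen 9 (rule 105): 011011100

Answer: never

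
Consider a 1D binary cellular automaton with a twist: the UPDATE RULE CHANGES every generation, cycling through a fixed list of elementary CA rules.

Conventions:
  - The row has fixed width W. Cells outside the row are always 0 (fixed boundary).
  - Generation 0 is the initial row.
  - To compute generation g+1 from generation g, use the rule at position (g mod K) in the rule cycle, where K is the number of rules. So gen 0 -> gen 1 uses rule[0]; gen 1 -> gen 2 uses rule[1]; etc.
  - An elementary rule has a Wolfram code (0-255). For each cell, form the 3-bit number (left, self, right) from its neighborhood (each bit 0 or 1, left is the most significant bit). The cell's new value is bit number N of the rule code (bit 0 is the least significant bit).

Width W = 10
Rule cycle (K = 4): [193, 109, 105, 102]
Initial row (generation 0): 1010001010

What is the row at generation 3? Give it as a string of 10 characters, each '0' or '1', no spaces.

Gen 0: 1010001010
Gen 1 (rule 193): 0000100000
Gen 2 (rule 109): 1110101111
Gen 3 (rule 105): 1011011001

Answer: 1011011001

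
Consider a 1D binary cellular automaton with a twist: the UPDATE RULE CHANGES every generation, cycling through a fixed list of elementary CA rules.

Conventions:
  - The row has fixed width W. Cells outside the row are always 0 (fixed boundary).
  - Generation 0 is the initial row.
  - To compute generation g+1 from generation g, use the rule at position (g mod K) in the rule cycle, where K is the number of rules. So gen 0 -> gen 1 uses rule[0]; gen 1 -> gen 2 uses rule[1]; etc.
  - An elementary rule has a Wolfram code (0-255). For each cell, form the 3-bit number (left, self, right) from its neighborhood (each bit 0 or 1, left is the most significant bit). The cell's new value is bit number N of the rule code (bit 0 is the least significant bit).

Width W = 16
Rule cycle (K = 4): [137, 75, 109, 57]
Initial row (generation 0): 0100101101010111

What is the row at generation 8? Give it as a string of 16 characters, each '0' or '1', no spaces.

Gen 0: 0100101101010111
Gen 1 (rule 137): 0000001000000110
Gen 2 (rule 75): 1111110011111110
Gen 3 (rule 109): 1000010010000010
Gen 4 (rule 57): 0111001001111001
Gen 5 (rule 137): 0110000001110000
Gen 6 (rule 75): 1110111111010111
Gen 7 (rule 109): 1011100001111101
Gen 8 (rule 57): 0110011101000010

Answer: 0110011101000010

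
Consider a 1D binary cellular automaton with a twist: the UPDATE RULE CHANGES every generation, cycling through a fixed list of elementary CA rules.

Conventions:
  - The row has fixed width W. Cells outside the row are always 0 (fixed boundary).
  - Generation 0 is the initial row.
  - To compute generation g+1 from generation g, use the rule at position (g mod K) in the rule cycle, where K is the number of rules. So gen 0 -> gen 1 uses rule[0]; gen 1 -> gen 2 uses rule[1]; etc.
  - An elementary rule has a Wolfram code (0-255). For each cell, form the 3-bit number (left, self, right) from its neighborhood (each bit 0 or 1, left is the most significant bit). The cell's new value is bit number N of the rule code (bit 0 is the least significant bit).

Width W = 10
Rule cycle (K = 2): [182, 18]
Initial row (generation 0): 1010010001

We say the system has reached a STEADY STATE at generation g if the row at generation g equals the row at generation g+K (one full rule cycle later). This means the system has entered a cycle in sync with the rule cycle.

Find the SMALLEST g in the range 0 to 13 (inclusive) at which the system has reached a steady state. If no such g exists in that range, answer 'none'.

Answer: 2

Derivation:
Gen 0: 1010010001
Gen 1 (rule 182): 1111111011
Gen 2 (rule 18): 0000000000
Gen 3 (rule 182): 0000000000
Gen 4 (rule 18): 0000000000
Gen 5 (rule 182): 0000000000
Gen 6 (rule 18): 0000000000
Gen 7 (rule 182): 0000000000
Gen 8 (rule 18): 0000000000
Gen 9 (rule 182): 0000000000
Gen 10 (rule 18): 0000000000
Gen 11 (rule 182): 0000000000
Gen 12 (rule 18): 0000000000
Gen 13 (rule 182): 0000000000
Gen 14 (rule 18): 0000000000
Gen 15 (rule 182): 0000000000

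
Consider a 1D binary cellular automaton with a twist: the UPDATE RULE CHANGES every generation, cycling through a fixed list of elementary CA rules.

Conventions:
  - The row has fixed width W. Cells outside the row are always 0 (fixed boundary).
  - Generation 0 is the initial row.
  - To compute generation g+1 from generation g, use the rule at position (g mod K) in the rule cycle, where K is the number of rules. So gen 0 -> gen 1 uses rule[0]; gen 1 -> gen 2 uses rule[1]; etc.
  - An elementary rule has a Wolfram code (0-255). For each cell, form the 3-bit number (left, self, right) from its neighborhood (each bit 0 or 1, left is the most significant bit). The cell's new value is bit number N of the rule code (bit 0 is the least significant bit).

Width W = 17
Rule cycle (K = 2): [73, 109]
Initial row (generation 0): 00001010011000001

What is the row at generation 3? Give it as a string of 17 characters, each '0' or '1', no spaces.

Answer: 00001001010010000

Derivation:
Gen 0: 00001010011000001
Gen 1 (rule 73): 11100000011011100
Gen 2 (rule 109): 10101111011110101
Gen 3 (rule 73): 00001001010010000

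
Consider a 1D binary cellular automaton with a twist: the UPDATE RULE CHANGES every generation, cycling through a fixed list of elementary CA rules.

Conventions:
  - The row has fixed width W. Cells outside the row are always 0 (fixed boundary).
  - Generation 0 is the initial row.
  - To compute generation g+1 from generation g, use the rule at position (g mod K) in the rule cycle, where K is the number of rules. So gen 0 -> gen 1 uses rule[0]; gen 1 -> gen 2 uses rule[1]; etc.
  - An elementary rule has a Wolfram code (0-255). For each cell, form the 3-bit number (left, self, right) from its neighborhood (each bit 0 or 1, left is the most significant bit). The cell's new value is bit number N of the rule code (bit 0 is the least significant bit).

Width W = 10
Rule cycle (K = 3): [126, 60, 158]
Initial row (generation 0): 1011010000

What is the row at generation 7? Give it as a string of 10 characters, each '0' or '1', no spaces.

Gen 0: 1011010000
Gen 1 (rule 126): 1111111000
Gen 2 (rule 60): 1000000100
Gen 3 (rule 158): 1100001110
Gen 4 (rule 126): 1110011011
Gen 5 (rule 60): 1001010110
Gen 6 (rule 158): 1111010101
Gen 7 (rule 126): 1001111111

Answer: 1001111111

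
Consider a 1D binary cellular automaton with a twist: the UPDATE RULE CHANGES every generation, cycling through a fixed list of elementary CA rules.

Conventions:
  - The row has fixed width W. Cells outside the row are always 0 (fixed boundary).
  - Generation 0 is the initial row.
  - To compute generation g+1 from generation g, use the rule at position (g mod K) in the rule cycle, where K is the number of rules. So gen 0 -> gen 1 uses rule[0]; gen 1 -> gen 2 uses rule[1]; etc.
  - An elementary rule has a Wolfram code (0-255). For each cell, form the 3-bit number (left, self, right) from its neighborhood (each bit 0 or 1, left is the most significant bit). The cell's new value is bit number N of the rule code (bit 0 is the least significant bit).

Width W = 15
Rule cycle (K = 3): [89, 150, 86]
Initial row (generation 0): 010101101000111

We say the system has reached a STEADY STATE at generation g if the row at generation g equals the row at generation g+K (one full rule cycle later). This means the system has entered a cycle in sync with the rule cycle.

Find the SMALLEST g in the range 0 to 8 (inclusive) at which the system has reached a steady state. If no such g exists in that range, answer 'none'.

Answer: none

Derivation:
Gen 0: 010101101000111
Gen 1 (rule 89): 000001100110101
Gen 2 (rule 150): 000010011000101
Gen 3 (rule 86): 000111101101101
Gen 4 (rule 89): 110100101101100
Gen 5 (rule 150): 000111100000010
Gen 6 (rule 86): 001000110000111
Gen 7 (rule 89): 100110111110101
Gen 8 (rule 150): 111000011100101
Gen 9 (rule 86): 001100100111101
Gen 10 (rule 89): 101110010100100
Gen 11 (rule 150): 100101110111110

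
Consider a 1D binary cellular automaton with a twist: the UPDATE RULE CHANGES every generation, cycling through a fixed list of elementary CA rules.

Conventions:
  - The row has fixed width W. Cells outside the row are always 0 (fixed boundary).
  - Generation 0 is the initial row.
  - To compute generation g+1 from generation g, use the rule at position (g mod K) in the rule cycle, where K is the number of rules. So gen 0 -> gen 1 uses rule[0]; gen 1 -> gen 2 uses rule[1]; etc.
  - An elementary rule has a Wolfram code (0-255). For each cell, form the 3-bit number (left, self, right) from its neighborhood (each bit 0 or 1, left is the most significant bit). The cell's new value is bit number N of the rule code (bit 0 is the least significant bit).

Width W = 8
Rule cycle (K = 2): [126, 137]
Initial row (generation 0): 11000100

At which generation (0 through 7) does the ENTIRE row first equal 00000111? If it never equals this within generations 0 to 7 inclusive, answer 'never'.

Gen 0: 11000100
Gen 1 (rule 126): 11101110
Gen 2 (rule 137): 11001100
Gen 3 (rule 126): 11111110
Gen 4 (rule 137): 11111100
Gen 5 (rule 126): 10000110
Gen 6 (rule 137): 00110100
Gen 7 (rule 126): 01111110

Answer: never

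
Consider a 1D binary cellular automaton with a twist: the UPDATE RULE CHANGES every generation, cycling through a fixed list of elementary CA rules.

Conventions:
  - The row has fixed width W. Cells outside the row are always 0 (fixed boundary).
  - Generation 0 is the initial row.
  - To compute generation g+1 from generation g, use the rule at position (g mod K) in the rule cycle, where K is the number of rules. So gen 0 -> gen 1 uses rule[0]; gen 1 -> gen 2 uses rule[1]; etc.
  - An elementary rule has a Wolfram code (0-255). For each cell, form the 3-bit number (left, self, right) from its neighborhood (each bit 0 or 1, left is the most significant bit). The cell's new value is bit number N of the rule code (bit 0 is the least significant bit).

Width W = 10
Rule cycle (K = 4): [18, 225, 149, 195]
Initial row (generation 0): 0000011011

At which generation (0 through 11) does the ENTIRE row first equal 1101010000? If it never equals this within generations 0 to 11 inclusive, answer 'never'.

Answer: never

Derivation:
Gen 0: 0000011011
Gen 1 (rule 18): 0000100000
Gen 2 (rule 225): 1110001111
Gen 3 (rule 149): 0101100110
Gen 4 (rule 195): 1000101010
Gen 5 (rule 18): 0101000001
Gen 6 (rule 225): 0010011100
Gen 7 (rule 149): 1011001011
Gen 8 (rule 195): 0001010001
Gen 9 (rule 18): 0010001010
Gen 10 (rule 225): 1000100100
Gen 11 (rule 149): 1110110111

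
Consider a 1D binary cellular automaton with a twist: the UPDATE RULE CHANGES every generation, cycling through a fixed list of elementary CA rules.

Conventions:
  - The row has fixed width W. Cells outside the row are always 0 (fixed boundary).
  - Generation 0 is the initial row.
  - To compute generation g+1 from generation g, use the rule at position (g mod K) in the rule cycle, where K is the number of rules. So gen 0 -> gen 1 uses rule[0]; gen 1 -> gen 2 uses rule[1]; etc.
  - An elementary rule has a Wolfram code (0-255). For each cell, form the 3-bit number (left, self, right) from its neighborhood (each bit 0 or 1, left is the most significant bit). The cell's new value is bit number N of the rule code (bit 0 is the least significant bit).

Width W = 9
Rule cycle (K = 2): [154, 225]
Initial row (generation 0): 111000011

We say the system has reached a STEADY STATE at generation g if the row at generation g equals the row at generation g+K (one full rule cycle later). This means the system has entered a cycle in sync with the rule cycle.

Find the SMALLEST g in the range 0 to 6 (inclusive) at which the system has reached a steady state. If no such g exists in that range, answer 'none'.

Gen 0: 111000011
Gen 1 (rule 154): 110100110
Gen 2 (rule 225): 011000010
Gen 3 (rule 154): 110100101
Gen 4 (rule 225): 011000010
Gen 5 (rule 154): 110100101
Gen 6 (rule 225): 011000010
Gen 7 (rule 154): 110100101
Gen 8 (rule 225): 011000010

Answer: 2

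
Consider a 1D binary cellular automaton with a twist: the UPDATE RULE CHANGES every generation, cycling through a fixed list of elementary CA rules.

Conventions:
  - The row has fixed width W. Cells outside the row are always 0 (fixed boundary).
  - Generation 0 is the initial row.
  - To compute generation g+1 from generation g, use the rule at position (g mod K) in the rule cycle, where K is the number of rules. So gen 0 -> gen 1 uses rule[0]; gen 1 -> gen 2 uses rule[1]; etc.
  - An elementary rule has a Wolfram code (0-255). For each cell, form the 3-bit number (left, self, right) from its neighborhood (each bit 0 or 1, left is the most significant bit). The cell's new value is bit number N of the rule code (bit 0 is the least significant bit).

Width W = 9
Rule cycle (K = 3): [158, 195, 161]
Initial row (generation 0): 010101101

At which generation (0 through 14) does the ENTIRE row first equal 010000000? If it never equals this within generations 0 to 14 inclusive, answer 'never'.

Answer: 9

Derivation:
Gen 0: 010101101
Gen 1 (rule 158): 110101001
Gen 2 (rule 195): 010000010
Gen 3 (rule 161): 000111000
Gen 4 (rule 158): 001110100
Gen 5 (rule 195): 110110001
Gen 6 (rule 161): 001000100
Gen 7 (rule 158): 011101110
Gen 8 (rule 195): 101100110
Gen 9 (rule 161): 010000000
Gen 10 (rule 158): 111000000
Gen 11 (rule 195): 011011111
Gen 12 (rule 161): 000101110
Gen 13 (rule 158): 001101101
Gen 14 (rule 195): 110100100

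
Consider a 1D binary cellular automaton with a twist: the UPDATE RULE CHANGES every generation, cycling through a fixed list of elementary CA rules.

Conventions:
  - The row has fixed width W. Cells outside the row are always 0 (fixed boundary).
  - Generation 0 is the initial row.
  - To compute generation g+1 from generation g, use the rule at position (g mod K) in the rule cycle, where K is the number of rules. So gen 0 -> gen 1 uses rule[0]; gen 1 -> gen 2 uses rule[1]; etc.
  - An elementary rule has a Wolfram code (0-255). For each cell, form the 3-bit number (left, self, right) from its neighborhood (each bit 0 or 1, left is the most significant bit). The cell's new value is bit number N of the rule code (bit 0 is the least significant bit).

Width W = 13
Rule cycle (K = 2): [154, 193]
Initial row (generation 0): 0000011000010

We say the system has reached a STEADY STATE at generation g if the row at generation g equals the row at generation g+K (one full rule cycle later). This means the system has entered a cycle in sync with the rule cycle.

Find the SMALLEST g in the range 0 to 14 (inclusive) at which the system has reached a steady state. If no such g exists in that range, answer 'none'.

Answer: none

Derivation:
Gen 0: 0000011000010
Gen 1 (rule 154): 0000110100101
Gen 2 (rule 193): 1110010000000
Gen 3 (rule 154): 1101101000000
Gen 4 (rule 193): 0100100011111
Gen 5 (rule 154): 1011010111110
Gen 6 (rule 193): 0001000011110
Gen 7 (rule 154): 0010100111101
Gen 8 (rule 193): 1000000011100
Gen 9 (rule 154): 0100000111010
Gen 10 (rule 193): 0001110011000
Gen 11 (rule 154): 0011101110100
Gen 12 (rule 193): 1001100110001
Gen 13 (rule 154): 0111011101010
Gen 14 (rule 193): 0011001100000
Gen 15 (rule 154): 0110111010000
Gen 16 (rule 193): 0010011000111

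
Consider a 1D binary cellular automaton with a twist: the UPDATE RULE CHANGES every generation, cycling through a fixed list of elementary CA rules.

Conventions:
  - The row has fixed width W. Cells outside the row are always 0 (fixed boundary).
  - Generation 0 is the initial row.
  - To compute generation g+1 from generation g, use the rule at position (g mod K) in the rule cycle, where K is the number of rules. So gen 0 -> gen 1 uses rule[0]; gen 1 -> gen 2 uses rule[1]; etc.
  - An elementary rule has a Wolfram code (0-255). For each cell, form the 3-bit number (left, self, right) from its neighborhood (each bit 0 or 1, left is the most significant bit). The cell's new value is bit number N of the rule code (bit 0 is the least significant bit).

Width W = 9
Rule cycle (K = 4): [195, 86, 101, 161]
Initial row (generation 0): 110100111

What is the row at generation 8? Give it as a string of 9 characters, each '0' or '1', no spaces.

Gen 0: 110100111
Gen 1 (rule 195): 010001011
Gen 2 (rule 86): 111011001
Gen 3 (rule 101): 001101001
Gen 4 (rule 161): 100010000
Gen 5 (rule 195): 001100111
Gen 6 (rule 86): 010111001
Gen 7 (rule 101): 011001001
Gen 8 (rule 161): 000000000

Answer: 000000000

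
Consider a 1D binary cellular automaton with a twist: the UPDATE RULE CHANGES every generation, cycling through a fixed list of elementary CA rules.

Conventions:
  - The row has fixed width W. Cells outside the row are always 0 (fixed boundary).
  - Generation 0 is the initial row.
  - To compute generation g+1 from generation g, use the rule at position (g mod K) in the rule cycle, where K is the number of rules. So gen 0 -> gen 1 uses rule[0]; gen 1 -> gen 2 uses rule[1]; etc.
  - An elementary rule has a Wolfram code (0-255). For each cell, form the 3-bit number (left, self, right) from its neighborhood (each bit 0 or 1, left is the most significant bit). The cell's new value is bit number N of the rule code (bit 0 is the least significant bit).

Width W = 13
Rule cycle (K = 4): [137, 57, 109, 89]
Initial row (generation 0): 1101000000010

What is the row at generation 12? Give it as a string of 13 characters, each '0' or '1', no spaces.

Gen 0: 1101000000010
Gen 1 (rule 137): 1000011111000
Gen 2 (rule 57): 0111010000111
Gen 3 (rule 109): 0101110110101
Gen 4 (rule 89): 0001010110000
Gen 5 (rule 137): 1100000100111
Gen 6 (rule 57): 1011110010100
Gen 7 (rule 109): 1110010011101
Gen 8 (rule 89): 1011001010100
Gen 9 (rule 137): 0010000000001
Gen 10 (rule 57): 1001111111100
Gen 11 (rule 109): 1001000000101
Gen 12 (rule 89): 0100111110000

Answer: 0100111110000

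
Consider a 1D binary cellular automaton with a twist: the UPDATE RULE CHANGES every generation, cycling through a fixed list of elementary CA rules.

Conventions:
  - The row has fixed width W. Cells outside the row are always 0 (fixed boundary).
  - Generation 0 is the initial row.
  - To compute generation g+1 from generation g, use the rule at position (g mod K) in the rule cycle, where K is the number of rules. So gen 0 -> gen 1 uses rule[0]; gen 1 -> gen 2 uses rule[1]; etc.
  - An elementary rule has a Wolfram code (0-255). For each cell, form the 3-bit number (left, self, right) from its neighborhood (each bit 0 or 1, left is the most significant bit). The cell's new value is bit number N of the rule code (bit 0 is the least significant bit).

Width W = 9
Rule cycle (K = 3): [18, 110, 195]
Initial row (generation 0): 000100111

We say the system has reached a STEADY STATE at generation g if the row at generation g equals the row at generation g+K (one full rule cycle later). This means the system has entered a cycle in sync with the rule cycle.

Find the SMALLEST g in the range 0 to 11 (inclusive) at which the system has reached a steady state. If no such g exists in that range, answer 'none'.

Answer: 4

Derivation:
Gen 0: 000100111
Gen 1 (rule 18): 001011000
Gen 2 (rule 110): 011111000
Gen 3 (rule 195): 101111011
Gen 4 (rule 18): 000000000
Gen 5 (rule 110): 000000000
Gen 6 (rule 195): 111111111
Gen 7 (rule 18): 000000000
Gen 8 (rule 110): 000000000
Gen 9 (rule 195): 111111111
Gen 10 (rule 18): 000000000
Gen 11 (rule 110): 000000000
Gen 12 (rule 195): 111111111
Gen 13 (rule 18): 000000000
Gen 14 (rule 110): 000000000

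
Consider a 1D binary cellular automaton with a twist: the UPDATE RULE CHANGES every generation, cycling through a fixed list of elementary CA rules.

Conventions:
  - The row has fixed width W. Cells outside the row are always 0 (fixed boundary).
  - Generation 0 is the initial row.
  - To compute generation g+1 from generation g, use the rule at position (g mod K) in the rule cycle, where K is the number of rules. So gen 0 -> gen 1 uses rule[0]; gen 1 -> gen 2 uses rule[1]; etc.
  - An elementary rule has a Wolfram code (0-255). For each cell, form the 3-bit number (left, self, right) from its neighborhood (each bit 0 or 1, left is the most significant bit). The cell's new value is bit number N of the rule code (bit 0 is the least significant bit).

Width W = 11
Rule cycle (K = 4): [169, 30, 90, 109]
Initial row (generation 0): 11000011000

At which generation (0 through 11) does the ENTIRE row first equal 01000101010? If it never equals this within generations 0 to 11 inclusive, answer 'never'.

Gen 0: 11000011000
Gen 1 (rule 169): 10011010011
Gen 2 (rule 30): 11110011110
Gen 3 (rule 90): 10011110011
Gen 4 (rule 109): 10010010011
Gen 5 (rule 169): 00000000010
Gen 6 (rule 30): 00000000111
Gen 7 (rule 90): 00000001101
Gen 8 (rule 109): 11111101111
Gen 9 (rule 169): 11111011110
Gen 10 (rule 30): 10000010001
Gen 11 (rule 90): 01000101010

Answer: 11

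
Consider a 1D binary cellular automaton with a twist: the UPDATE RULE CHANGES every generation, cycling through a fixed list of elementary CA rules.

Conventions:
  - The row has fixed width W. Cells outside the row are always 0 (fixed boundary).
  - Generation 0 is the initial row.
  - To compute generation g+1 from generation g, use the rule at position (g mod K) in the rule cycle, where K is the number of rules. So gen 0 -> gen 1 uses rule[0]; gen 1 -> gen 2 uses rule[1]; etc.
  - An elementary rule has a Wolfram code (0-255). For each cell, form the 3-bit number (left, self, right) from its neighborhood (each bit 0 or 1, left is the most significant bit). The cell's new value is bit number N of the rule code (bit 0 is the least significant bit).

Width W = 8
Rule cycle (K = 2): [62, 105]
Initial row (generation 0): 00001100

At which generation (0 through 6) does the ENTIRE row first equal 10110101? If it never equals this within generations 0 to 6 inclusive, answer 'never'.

Gen 0: 00001100
Gen 1 (rule 62): 00011010
Gen 2 (rule 105): 11011100
Gen 3 (rule 62): 10110010
Gen 4 (rule 105): 01110000
Gen 5 (rule 62): 11001000
Gen 6 (rule 105): 11000011

Answer: never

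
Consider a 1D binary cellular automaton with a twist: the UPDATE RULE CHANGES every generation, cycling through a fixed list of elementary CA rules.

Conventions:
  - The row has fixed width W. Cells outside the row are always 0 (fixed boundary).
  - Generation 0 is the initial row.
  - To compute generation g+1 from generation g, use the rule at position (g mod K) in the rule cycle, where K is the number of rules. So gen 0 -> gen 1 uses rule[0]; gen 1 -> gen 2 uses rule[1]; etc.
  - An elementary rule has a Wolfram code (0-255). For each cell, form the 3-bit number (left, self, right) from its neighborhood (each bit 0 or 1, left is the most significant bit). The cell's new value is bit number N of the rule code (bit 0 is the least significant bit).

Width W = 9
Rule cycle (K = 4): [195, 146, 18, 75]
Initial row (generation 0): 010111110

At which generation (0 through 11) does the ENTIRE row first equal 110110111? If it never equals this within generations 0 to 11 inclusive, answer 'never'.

Gen 0: 010111110
Gen 1 (rule 195): 100011110
Gen 2 (rule 146): 010101101
Gen 3 (rule 18): 100000000
Gen 4 (rule 75): 001111111
Gen 5 (rule 195): 110111111
Gen 6 (rule 146): 000011110
Gen 7 (rule 18): 000100001
Gen 8 (rule 75): 111001110
Gen 9 (rule 195): 011010110
Gen 10 (rule 146): 100000001
Gen 11 (rule 18): 010000010

Answer: never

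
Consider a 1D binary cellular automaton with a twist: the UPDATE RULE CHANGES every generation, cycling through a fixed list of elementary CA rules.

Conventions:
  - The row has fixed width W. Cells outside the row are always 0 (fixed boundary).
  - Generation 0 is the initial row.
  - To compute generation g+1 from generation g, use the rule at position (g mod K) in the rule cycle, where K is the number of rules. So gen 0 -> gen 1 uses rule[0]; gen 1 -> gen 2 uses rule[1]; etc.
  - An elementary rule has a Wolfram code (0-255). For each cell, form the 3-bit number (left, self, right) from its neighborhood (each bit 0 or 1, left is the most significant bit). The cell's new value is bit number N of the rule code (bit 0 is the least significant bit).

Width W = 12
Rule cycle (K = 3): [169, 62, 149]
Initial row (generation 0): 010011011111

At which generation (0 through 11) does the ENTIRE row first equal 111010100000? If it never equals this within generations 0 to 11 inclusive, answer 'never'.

Answer: 7

Derivation:
Gen 0: 010011011111
Gen 1 (rule 169): 000010111110
Gen 2 (rule 62): 000111100001
Gen 3 (rule 149): 110011011101
Gen 4 (rule 169): 100010111010
Gen 5 (rule 62): 110111100111
Gen 6 (rule 149): 000011010010
Gen 7 (rule 169): 111010100000
Gen 8 (rule 62): 100111110000
Gen 9 (rule 149): 110011101111
Gen 10 (rule 169): 100011011110
Gen 11 (rule 62): 110110110001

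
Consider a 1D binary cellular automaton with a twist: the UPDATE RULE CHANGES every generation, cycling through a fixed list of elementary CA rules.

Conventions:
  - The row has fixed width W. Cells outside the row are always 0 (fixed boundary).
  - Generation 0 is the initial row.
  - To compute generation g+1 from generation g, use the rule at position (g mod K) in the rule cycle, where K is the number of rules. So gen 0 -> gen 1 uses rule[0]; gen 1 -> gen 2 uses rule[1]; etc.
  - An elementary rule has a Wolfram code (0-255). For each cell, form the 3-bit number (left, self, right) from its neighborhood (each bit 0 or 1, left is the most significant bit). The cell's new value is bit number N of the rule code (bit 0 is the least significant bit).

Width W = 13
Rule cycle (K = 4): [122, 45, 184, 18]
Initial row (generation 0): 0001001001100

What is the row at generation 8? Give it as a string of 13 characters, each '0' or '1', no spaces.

Gen 0: 0001001001100
Gen 1 (rule 122): 0010110111110
Gen 2 (rule 45): 1011101100000
Gen 3 (rule 184): 0111011010000
Gen 4 (rule 18): 1000000001000
Gen 5 (rule 122): 0100000010100
Gen 6 (rule 45): 0101111011101
Gen 7 (rule 184): 0011110111010
Gen 8 (rule 18): 0100000000001

Answer: 0100000000001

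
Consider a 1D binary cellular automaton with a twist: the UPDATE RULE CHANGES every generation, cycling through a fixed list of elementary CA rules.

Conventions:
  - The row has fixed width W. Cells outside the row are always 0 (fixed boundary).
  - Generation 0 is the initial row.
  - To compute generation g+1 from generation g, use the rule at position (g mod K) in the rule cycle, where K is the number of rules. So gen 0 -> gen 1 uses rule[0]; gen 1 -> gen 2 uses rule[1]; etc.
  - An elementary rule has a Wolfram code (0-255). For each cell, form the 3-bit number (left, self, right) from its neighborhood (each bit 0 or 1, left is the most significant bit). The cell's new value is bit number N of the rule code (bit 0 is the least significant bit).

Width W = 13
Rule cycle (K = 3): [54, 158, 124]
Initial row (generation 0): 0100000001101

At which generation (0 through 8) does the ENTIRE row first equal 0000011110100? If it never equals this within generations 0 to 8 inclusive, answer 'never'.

Gen 0: 0100000001101
Gen 1 (rule 54): 1110000010011
Gen 2 (rule 158): 1101000111110
Gen 3 (rule 124): 1111100100011
Gen 4 (rule 54): 0000011110100
Gen 5 (rule 158): 0000111100110
Gen 6 (rule 124): 0000100110111
Gen 7 (rule 54): 0001111001000
Gen 8 (rule 158): 0011110111100

Answer: 4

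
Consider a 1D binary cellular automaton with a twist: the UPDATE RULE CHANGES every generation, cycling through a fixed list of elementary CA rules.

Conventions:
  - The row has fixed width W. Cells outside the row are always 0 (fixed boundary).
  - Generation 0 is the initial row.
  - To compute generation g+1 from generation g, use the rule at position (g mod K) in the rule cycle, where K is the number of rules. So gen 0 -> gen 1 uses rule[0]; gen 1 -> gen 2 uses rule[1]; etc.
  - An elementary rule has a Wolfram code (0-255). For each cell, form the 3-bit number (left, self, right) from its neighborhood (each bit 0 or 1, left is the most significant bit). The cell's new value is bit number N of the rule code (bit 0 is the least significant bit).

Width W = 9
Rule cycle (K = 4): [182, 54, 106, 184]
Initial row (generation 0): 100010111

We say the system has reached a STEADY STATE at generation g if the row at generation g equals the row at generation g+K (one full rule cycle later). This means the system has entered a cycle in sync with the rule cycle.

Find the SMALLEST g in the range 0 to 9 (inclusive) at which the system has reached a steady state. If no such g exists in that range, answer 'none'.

Answer: 7

Derivation:
Gen 0: 100010111
Gen 1 (rule 182): 110111010
Gen 2 (rule 54): 001000111
Gen 3 (rule 106): 010001101
Gen 4 (rule 184): 001001010
Gen 5 (rule 182): 011111111
Gen 6 (rule 54): 100000000
Gen 7 (rule 106): 000000000
Gen 8 (rule 184): 000000000
Gen 9 (rule 182): 000000000
Gen 10 (rule 54): 000000000
Gen 11 (rule 106): 000000000
Gen 12 (rule 184): 000000000
Gen 13 (rule 182): 000000000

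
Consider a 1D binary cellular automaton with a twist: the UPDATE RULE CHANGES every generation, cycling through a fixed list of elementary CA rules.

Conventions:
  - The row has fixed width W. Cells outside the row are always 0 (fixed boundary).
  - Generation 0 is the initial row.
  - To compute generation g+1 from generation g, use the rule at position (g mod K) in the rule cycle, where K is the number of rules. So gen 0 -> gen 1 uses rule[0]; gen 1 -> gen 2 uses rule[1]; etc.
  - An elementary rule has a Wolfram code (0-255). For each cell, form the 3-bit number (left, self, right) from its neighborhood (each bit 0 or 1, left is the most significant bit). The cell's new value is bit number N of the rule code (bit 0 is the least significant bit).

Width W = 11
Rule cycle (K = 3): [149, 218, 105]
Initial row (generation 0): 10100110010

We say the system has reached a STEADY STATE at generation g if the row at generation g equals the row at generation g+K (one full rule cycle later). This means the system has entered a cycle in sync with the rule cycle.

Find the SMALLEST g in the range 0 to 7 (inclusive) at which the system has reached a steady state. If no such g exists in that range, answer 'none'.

Answer: none

Derivation:
Gen 0: 10100110010
Gen 1 (rule 149): 10110001011
Gen 2 (rule 218): 00111010011
Gen 3 (rule 105): 10101100011
Gen 4 (rule 149): 10100011000
Gen 5 (rule 218): 00010111100
Gen 6 (rule 105): 11001100101
Gen 7 (rule 149): 00100010101
Gen 8 (rule 218): 01010100000
Gen 9 (rule 105): 00101001111
Gen 10 (rule 149): 10101100110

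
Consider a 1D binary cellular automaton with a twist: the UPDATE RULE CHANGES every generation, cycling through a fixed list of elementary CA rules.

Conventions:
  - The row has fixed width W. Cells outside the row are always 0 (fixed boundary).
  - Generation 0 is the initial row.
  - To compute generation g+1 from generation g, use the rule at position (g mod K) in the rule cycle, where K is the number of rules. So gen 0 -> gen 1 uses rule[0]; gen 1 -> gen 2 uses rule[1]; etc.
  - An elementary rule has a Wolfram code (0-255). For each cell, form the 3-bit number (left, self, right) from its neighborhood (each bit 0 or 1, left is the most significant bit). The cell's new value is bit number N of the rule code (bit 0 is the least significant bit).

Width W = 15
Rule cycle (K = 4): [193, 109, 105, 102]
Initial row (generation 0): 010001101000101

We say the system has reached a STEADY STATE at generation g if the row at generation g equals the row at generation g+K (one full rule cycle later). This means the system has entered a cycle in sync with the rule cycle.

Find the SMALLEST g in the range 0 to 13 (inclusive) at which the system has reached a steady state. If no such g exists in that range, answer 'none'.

Answer: none

Derivation:
Gen 0: 010001101000101
Gen 1 (rule 193): 000100100010000
Gen 2 (rule 109): 110100101010111
Gen 3 (rule 105): 111000010101101
Gen 4 (rule 102): 001000111110111
Gen 5 (rule 193): 100010011110011
Gen 6 (rule 109): 101010010010011
Gen 7 (rule 105): 010100000000011
Gen 8 (rule 102): 111100000000101
Gen 9 (rule 193): 011101111110000
Gen 10 (rule 109): 010111000010111
Gen 11 (rule 105): 001101011001101
Gen 12 (rule 102): 010111101010111
Gen 13 (rule 193): 000011100000011
Gen 14 (rule 109): 111010101111011
Gen 15 (rule 105): 101101011001111
Gen 16 (rule 102): 110111101010001
Gen 17 (rule 193): 010011100000100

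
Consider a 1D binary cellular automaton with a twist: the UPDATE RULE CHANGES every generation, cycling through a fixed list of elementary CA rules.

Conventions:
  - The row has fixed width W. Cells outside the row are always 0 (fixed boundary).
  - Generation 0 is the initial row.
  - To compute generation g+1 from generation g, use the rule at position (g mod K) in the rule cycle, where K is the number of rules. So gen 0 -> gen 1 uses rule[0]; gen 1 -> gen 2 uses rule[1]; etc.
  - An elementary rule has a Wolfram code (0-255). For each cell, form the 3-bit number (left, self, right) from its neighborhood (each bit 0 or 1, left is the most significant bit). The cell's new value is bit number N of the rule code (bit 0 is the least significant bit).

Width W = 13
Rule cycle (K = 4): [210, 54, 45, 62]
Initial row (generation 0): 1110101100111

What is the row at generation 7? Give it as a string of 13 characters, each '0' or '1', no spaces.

Gen 0: 1110101100111
Gen 1 (rule 210): 0110000111011
Gen 2 (rule 54): 1001001000100
Gen 3 (rule 45): 1001001010101
Gen 4 (rule 62): 1111111111111
Gen 5 (rule 210): 0111111111111
Gen 6 (rule 54): 1000000000000
Gen 7 (rule 45): 1011111111111

Answer: 1011111111111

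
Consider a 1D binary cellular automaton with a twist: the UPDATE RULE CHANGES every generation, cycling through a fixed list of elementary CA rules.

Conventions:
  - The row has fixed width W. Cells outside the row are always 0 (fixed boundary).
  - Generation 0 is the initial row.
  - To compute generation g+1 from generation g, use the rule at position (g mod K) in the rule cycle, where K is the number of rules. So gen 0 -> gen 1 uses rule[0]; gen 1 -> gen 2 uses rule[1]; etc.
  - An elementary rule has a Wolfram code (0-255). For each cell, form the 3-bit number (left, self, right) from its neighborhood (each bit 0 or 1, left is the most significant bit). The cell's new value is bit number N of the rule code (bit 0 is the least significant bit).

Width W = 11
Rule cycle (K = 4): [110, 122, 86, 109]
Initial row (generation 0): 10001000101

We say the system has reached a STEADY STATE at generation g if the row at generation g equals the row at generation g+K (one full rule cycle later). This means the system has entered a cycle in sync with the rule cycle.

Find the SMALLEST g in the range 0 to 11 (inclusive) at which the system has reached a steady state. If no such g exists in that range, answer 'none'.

Gen 0: 10001000101
Gen 1 (rule 110): 10011001111
Gen 2 (rule 122): 01111111001
Gen 3 (rule 86): 10000001111
Gen 4 (rule 109): 10111101001
Gen 5 (rule 110): 11100111011
Gen 6 (rule 122): 10111101111
Gen 7 (rule 86): 10000100001
Gen 8 (rule 109): 10110101101
Gen 9 (rule 110): 11111111111
Gen 10 (rule 122): 10000000001
Gen 11 (rule 86): 11000000011
Gen 12 (rule 109): 11011111011
Gen 13 (rule 110): 11110001111
Gen 14 (rule 122): 10011011001
Gen 15 (rule 86): 11101001111

Answer: none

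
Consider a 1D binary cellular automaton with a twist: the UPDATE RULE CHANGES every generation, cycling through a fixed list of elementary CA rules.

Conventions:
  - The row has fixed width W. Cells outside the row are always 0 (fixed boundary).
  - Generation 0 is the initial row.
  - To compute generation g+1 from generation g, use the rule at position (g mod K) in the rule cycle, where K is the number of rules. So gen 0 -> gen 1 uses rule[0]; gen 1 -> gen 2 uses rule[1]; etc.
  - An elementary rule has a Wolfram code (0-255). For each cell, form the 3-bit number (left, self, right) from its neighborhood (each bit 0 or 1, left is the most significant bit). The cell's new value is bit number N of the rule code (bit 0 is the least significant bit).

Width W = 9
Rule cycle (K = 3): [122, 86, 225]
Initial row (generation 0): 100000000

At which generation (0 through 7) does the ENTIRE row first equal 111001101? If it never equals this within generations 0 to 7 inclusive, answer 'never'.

Answer: 6

Derivation:
Gen 0: 100000000
Gen 1 (rule 122): 010000000
Gen 2 (rule 86): 111000000
Gen 3 (rule 225): 011011111
Gen 4 (rule 122): 111110001
Gen 5 (rule 86): 000011011
Gen 6 (rule 225): 111001101
Gen 7 (rule 122): 101111110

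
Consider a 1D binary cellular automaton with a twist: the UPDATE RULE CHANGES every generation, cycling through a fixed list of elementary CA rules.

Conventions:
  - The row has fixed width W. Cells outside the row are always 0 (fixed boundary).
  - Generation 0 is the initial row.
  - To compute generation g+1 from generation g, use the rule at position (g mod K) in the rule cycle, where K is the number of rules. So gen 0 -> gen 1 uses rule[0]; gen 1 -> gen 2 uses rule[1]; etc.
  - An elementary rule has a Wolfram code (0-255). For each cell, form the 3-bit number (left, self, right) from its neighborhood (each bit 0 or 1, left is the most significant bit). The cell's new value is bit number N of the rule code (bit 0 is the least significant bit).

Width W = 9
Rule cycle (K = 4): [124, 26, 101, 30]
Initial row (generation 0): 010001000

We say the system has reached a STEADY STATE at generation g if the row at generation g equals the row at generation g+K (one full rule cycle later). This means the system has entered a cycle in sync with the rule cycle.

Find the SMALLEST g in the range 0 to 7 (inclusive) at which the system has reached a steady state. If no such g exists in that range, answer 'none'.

Answer: 6

Derivation:
Gen 0: 010001000
Gen 1 (rule 124): 011001100
Gen 2 (rule 26): 110111010
Gen 3 (rule 101): 011001110
Gen 4 (rule 30): 110111001
Gen 5 (rule 124): 111101101
Gen 6 (rule 26): 100001000
Gen 7 (rule 101): 101101011
Gen 8 (rule 30): 101001010
Gen 9 (rule 124): 111101111
Gen 10 (rule 26): 100001000
Gen 11 (rule 101): 101101011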